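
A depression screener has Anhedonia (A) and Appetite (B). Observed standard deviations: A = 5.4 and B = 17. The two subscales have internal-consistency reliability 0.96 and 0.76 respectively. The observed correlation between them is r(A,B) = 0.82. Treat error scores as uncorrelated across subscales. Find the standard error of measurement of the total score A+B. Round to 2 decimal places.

Var(total) = 318.16 + 150.552 = 468.712.
True-score variance = 247.634 + 150.552 = 398.186, so reliability = 0.8495.
Error variance = 468.712 − 398.186 = 70.5264; SEM = √70.5264 = 8.40.

8.40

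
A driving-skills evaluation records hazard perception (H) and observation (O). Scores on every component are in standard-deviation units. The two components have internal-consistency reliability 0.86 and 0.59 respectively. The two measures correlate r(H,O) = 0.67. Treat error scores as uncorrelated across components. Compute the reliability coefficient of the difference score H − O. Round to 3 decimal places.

Var(H−O) = 1 + 1 − 2·0.67 = 2 − 1.34 = 0.66.
Under uncorrelated errors the observed covariances equal the true-score covariances, so only the own-variance terms attenuate.
True-score variance = [0.86 + 0.59] − 1.34 = 1.45 − 1.34 = 0.11.
Reliability = 0.11 / 0.66 = 0.167.

0.167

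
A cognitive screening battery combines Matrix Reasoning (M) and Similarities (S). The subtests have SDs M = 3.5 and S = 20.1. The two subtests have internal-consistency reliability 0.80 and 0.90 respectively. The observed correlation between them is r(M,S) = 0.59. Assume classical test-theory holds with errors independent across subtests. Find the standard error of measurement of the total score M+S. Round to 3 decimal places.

Var(total) = 416.26 + 83.013 = 499.273.
True-score variance = 373.409 + 83.013 = 456.422, so reliability = 0.9142.
Error variance = 499.273 − 456.422 = 42.851; SEM = √42.851 = 6.546.

6.546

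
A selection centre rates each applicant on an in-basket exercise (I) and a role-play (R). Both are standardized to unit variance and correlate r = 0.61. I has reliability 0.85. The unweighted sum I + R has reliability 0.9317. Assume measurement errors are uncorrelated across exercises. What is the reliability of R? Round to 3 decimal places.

0.930

Var(I+R) = 2 + 2·0.61 = 3.220.
True-score variance = ρ_I + ρ_R + 2·0.61, so 0.9317 = (0.85 + ρ_R + 1.22) / 3.220.
ρ_R = 0.9317·3.220 − 0.85 − 1.22 = 0.930.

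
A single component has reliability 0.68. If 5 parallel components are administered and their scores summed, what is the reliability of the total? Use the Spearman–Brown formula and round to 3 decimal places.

ρ_k = kρ / (1 + (k−1)ρ) = 5·0.68 / (1 + 4·0.68) = 3.400 / 3.720 = 0.914.

0.914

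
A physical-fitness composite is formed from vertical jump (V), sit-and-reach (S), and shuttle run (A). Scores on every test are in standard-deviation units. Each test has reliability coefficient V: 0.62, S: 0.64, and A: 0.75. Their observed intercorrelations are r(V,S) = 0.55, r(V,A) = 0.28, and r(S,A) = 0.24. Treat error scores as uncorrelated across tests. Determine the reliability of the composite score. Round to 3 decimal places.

Var(V+S+A) = 3 + 2·[0.55 + 0.28 + 0.24] = 3 + 2.14 = 5.14.
Under uncorrelated errors the observed covariances equal the true-score covariances, so only the own-variance terms attenuate.
True-score variance = [0.62 + 0.64 + 0.75] + 2.14 = 2.01 + 2.14 = 4.15.
Reliability = 4.15 / 5.14 = 0.807.

0.807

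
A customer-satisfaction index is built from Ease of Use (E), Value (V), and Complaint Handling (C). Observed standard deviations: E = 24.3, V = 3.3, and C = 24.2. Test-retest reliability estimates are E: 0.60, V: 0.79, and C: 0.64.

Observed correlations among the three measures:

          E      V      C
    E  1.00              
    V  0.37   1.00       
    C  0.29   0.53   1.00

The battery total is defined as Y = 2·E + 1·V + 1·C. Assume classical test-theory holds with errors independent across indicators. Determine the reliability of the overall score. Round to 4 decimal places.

0.6988

Var(Y) = 2²·24.3² + 3.3² + 24.2² + 2·[2·24.3·3.3·0.37 + 2·24.3·24.2·0.29 + 3.3·24.2·0.53] = 2958.49 + 885.482 = 3843.97.
Under uncorrelated errors the observed covariances equal the true-score covariances, so only the own-variance terms attenuate.
True-score variance = [2²·24.3²·0.60 + 3.3²·0.79 + 24.2²·0.64] + 885.482 = 1800.59 + 885.482 = 2686.07.
Reliability = 2686.07 / 3843.97 = 0.6988.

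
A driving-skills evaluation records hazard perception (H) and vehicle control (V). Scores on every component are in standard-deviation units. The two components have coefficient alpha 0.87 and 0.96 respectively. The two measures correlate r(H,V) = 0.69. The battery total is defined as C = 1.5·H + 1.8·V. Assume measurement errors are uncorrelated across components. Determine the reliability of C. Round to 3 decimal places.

Var(C) = 1.5² + 1.8² + 2·[2.7·0.69] = 5.49 + 3.726 = 9.216.
Under uncorrelated errors the observed covariances equal the true-score covariances, so only the own-variance terms attenuate.
True-score variance = [1.5²·0.87 + 1.8²·0.96] + 3.726 = 5.0679 + 3.726 = 8.7939.
Reliability = 8.7939 / 9.216 = 0.954.

0.954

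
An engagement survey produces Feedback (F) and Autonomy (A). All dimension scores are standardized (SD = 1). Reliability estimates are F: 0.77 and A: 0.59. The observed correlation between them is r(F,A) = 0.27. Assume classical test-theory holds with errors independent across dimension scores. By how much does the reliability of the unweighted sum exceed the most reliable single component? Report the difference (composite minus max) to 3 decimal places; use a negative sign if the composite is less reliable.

-0.022

Var(sum) = 2 + 0.54 = 2.54; true-score variance = 1.36 + 0.54 = 1.9; composite reliability = 0.7480.
Max component reliability = 0.7700.
Difference = 0.7480 − 0.7700 = -0.022.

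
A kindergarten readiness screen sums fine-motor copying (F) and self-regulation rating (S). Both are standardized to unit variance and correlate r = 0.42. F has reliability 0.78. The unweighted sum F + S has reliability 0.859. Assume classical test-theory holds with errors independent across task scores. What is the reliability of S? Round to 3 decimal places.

0.820

Var(F+S) = 2 + 2·0.42 = 2.840.
True-score variance = ρ_F + ρ_S + 2·0.42, so 0.859 = (0.78 + ρ_S + 0.84) / 2.840.
ρ_S = 0.859·2.840 − 0.78 − 0.84 = 0.820.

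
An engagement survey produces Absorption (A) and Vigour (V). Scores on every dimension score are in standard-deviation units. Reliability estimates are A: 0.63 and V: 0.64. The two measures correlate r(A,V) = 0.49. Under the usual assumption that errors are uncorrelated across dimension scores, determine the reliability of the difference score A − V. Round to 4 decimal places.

0.2843

Var(A−V) = 1 + 1 − 2·0.49 = 2 − 0.98 = 1.02.
Under uncorrelated errors the observed covariances equal the true-score covariances, so only the own-variance terms attenuate.
True-score variance = [0.63 + 0.64] − 0.98 = 1.27 − 0.98 = 0.29.
Reliability = 0.29 / 1.02 = 0.2843.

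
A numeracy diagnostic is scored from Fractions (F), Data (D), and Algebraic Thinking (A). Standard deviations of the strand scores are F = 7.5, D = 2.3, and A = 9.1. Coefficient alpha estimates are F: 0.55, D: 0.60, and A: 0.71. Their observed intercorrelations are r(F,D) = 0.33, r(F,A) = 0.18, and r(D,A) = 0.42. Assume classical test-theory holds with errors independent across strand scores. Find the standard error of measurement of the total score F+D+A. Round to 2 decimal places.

Var(total) = 144.35 + 53.5362 = 197.886.
True-score variance = 92.9066 + 53.5362 = 146.443, so reliability = 0.7400.
Error variance = 197.886 − 146.443 = 51.4434; SEM = √51.4434 = 7.17.

7.17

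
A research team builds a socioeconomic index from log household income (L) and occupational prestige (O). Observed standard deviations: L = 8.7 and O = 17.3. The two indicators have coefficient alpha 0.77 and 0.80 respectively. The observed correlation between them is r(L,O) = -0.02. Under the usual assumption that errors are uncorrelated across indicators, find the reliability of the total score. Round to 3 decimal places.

0.791

Var(L+O) = 8.7² + 17.3² + 2·[8.7·17.3·(-0.02)] = 374.98 − 6.0204 = 368.96.
Because errors are independent across components, Cov(Tᵢ,Tⱼ) = Cov(Xᵢ,Xⱼ); the off-diagonal part of the true-score variance is the same as above.
True-score variance = [8.7²·0.77 + 17.3²·0.80] − 6.0204 = 297.713 − 6.0204 = 291.693.
Reliability = 291.693 / 368.96 = 0.791.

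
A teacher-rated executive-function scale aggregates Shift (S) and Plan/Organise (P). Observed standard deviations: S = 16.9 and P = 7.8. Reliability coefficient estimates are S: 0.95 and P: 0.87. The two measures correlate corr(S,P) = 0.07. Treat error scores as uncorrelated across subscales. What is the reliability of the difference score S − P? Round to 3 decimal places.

Var(S−P) = 16.9² + 7.8² − 2·16.9·7.8·0.07 = 346.45 − 18.4548 = 327.995.
Because errors are independent across components, Cov(Tᵢ,Tⱼ) = Cov(Xᵢ,Xⱼ); the off-diagonal part of the true-score variance is the same as above.
True-score variance = [16.9²·0.95 + 7.8²·0.87] − 18.4548 = 324.26 − 18.4548 = 305.805.
Reliability = 305.805 / 327.995 = 0.932.

0.932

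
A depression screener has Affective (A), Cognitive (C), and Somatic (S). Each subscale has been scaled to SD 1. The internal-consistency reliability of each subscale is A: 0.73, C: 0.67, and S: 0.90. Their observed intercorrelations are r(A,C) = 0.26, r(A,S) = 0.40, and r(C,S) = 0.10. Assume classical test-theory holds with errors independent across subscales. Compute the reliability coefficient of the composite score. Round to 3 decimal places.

0.845

Var(A+C+S) = 3 + 2·[0.26 + 0.40 + 0.10] = 3 + 1.52 = 4.52.
Because errors are independent across components, Cov(Tᵢ,Tⱼ) = Cov(Xᵢ,Xⱼ); the off-diagonal part of the true-score variance is the same as above.
True-score variance = [0.73 + 0.67 + 0.90] + 1.52 = 2.3 + 1.52 = 3.82.
Reliability = 3.82 / 4.52 = 0.845.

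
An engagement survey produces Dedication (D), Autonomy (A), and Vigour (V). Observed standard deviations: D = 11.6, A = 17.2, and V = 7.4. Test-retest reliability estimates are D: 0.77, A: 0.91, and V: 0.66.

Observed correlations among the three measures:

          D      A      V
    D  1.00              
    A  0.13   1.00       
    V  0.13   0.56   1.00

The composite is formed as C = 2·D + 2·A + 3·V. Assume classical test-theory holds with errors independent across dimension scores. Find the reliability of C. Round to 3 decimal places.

Var(C) = 2²·11.6² + 2²·17.2² + 3²·7.4² + 2·[4·11.6·17.2·0.13 + 6·11.6·7.4·0.13 + 6·17.2·7.4·0.56] = 2214.44 + 1196.73 = 3411.17.
Under uncorrelated errors the observed covariances equal the true-score covariances, so only the own-variance terms attenuate.
True-score variance = [2²·11.6²·0.77 + 2²·17.2²·0.91 + 3²·7.4²·0.66] + 1196.73 = 1816.58 + 1196.73 = 3013.31.
Reliability = 3013.31 / 3411.17 = 0.883.

0.883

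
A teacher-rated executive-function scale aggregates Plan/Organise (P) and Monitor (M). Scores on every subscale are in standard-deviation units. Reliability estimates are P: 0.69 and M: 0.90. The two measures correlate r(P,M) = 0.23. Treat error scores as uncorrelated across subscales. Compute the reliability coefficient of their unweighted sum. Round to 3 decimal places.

0.833

Var(P+M) = 2 + 2·[0.23] = 2 + 0.46 = 2.46.
Under uncorrelated errors the observed covariances equal the true-score covariances, so only the own-variance terms attenuate.
True-score variance = [0.69 + 0.90] + 0.46 = 1.59 + 0.46 = 2.05.
Reliability = 2.05 / 2.46 = 0.833.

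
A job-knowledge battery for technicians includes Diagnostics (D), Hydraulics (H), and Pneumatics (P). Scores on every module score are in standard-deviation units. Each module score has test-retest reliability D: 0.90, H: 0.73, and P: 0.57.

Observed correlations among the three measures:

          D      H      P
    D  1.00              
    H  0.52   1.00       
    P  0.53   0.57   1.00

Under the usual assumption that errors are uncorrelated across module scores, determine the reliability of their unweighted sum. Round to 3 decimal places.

0.872

Var(D+H+P) = 3 + 2·[0.52 + 0.53 + 0.57] = 3 + 3.24 = 6.24.
Because errors are independent across components, Cov(Tᵢ,Tⱼ) = Cov(Xᵢ,Xⱼ); the off-diagonal part of the true-score variance is the same as above.
True-score variance = [0.90 + 0.73 + 0.57] + 3.24 = 2.2 + 3.24 = 5.44.
Reliability = 5.44 / 6.24 = 0.872.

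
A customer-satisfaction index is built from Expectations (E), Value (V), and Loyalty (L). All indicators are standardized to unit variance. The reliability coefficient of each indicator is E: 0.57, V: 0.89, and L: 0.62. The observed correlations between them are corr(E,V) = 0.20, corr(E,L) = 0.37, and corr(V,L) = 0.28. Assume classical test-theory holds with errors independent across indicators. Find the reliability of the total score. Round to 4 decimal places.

0.8043

Var(E+V+L) = 3 + 2·[0.20 + 0.37 + 0.28] = 3 + 1.7 = 4.7.
With uncorrelated errors the cross-covariances are all true-score covariance, so they carry over unchanged; only the diagonal terms shrink to ρᵢσᵢ².
True-score variance = [0.57 + 0.89 + 0.62] + 1.7 = 2.08 + 1.7 = 3.78.
Reliability = 3.78 / 4.7 = 0.8043.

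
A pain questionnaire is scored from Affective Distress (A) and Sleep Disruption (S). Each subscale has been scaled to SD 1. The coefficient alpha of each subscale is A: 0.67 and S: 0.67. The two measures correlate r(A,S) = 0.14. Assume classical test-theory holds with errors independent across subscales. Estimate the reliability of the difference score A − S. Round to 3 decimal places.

Var(A−S) = 1 + 1 − 2·0.14 = 2 − 0.28 = 1.72.
Because errors are independent across components, Cov(Tᵢ,Tⱼ) = Cov(Xᵢ,Xⱼ); the off-diagonal part of the true-score variance is the same as above.
True-score variance = [0.67 + 0.67] − 0.28 = 1.34 − 0.28 = 1.06.
Reliability = 1.06 / 1.72 = 0.616.

0.616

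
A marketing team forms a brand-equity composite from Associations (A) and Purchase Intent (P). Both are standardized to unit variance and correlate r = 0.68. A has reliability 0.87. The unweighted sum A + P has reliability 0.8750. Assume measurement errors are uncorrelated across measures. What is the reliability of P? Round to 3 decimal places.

0.710

Var(A+P) = 2 + 2·0.68 = 3.360.
True-score variance = ρ_A + ρ_P + 2·0.68, so 0.8750 = (0.87 + ρ_P + 1.36) / 3.360.
ρ_P = 0.8750·3.360 − 0.87 − 1.36 = 0.710.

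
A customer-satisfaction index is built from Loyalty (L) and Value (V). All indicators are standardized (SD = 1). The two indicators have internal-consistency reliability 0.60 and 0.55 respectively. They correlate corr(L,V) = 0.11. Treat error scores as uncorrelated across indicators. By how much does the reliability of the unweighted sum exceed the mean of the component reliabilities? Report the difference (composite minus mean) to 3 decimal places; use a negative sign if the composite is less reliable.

0.042

Var(sum) = 2 + 0.22 = 2.22; true-score variance = 1.15 + 0.22 = 1.37; composite reliability = 0.6171.
Mean component reliability = 0.5750.
Difference = 0.6171 − 0.5750 = 0.042.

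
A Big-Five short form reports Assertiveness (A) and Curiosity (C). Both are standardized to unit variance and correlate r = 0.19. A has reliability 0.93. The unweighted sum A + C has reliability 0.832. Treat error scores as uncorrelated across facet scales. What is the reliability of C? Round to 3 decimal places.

0.670

Var(A+C) = 2 + 2·0.19 = 2.380.
True-score variance = ρ_A + ρ_C + 2·0.19, so 0.832 = (0.93 + ρ_C + 0.38) / 2.380.
ρ_C = 0.832·2.380 − 0.93 − 0.38 = 0.670.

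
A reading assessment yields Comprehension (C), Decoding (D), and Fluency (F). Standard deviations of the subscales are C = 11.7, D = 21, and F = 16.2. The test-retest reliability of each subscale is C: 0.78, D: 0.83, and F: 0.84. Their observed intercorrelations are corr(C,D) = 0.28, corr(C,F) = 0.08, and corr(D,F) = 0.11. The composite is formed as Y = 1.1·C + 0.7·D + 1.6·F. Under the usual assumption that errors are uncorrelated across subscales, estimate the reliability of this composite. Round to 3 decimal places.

0.861

Var(Y) = 1.1²·11.7² + 0.7²·21² + 1.6²·16.2² + 2·[0.77·11.7·21·0.28 + 1.76·11.7·16.2·0.08 + 1.12·21·16.2·0.11] = 1053.57 + 243.146 = 1296.72.
Under uncorrelated errors the observed covariances equal the true-score covariances, so only the own-variance terms attenuate.
True-score variance = [1.1²·11.7²·0.78 + 0.7²·21²·0.83 + 1.6²·16.2²·0.84] + 243.146 = 872.902 + 243.146 = 1116.05.
Reliability = 1116.05 / 1296.72 = 0.861.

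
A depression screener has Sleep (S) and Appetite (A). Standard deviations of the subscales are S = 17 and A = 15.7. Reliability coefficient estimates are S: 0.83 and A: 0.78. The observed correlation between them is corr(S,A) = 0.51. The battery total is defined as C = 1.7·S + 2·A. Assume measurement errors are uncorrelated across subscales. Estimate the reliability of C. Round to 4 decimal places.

Var(C) = 1.7²·17² + 2²·15.7² + 2·[3.4·17·15.7·0.51] = 1821.17 + 925.609 = 2746.78.
Under uncorrelated errors the observed covariances equal the true-score covariances, so only the own-variance terms attenuate.
True-score variance = [1.7²·17²·0.83 + 2²·15.7²·0.78] + 925.609 = 1462.27 + 925.609 = 2387.88.
Reliability = 2387.88 / 2746.78 = 0.8693.

0.8693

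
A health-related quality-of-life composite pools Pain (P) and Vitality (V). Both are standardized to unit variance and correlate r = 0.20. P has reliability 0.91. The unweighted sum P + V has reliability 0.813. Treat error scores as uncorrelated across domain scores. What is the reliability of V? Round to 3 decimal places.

Var(P+V) = 2 + 2·0.20 = 2.400.
True-score variance = ρ_P + ρ_V + 2·0.20, so 0.813 = (0.91 + ρ_V + 0.40) / 2.400.
ρ_V = 0.813·2.400 − 0.91 − 0.40 = 0.641.

0.641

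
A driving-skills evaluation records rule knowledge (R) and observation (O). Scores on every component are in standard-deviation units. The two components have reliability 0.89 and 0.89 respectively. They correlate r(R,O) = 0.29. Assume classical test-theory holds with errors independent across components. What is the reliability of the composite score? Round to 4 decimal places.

0.9147

Var(R+O) = 2 + 2·[0.29] = 2 + 0.58 = 2.58.
Because errors are independent across components, Cov(Tᵢ,Tⱼ) = Cov(Xᵢ,Xⱼ); the off-diagonal part of the true-score variance is the same as above.
True-score variance = [0.89 + 0.89] + 0.58 = 1.78 + 0.58 = 2.36.
Reliability = 2.36 / 2.58 = 0.9147.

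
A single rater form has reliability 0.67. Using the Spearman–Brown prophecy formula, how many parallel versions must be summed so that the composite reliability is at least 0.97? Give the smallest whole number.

k ≥ ρ*(1−ρ₁)/(ρ₁(1−ρ*)) = 0.97·0.33 / (0.67·0.03) = 15.925.
Smallest integer k = 16.

16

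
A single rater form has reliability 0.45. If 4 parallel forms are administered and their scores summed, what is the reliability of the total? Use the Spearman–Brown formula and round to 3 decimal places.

ρ_k = kρ / (1 + (k−1)ρ) = 4·0.45 / (1 + 3·0.45) = 1.800 / 2.350 = 0.766.

0.766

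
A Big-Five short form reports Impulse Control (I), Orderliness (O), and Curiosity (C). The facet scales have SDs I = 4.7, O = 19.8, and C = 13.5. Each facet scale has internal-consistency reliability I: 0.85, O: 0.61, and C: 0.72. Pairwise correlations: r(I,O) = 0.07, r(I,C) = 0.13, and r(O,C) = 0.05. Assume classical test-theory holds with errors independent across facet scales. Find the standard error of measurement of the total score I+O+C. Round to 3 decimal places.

14.396

Var(total) = 596.38 + 56.2554 = 652.635.
True-score variance = 389.141 + 56.2554 = 445.396, so reliability = 0.6825.
Error variance = 652.635 − 445.396 = 207.239; SEM = √207.239 = 14.396.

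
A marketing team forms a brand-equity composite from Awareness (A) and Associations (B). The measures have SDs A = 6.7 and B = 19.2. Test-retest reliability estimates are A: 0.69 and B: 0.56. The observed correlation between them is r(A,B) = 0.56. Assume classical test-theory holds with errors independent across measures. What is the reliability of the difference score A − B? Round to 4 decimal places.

0.3464

Var(A−B) = 6.7² + 19.2² − 2·6.7·19.2·0.56 = 413.53 − 144.077 = 269.453.
Because errors are independent across components, Cov(Tᵢ,Tⱼ) = Cov(Xᵢ,Xⱼ); the off-diagonal part of the true-score variance is the same as above.
True-score variance = [6.7²·0.69 + 19.2²·0.56] − 144.077 = 237.412 − 144.077 = 93.3357.
Reliability = 93.3357 / 269.453 = 0.3464.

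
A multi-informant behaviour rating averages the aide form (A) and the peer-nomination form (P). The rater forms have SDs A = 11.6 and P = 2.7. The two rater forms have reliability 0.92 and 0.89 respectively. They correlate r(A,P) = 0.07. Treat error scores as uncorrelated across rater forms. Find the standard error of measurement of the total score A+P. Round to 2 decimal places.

3.40

Var(total) = 141.85 + 4.3848 = 146.235.
True-score variance = 130.283 + 4.3848 = 134.668, so reliability = 0.9209.
Error variance = 146.235 − 134.668 = 11.5667; SEM = √11.5667 = 3.40.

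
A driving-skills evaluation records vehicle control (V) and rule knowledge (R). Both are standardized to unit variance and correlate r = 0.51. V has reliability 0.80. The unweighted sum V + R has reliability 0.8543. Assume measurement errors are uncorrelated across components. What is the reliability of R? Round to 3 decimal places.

0.760

Var(V+R) = 2 + 2·0.51 = 3.020.
True-score variance = ρ_V + ρ_R + 2·0.51, so 0.8543 = (0.80 + ρ_R + 1.02) / 3.020.
ρ_R = 0.8543·3.020 − 0.80 − 1.02 = 0.760.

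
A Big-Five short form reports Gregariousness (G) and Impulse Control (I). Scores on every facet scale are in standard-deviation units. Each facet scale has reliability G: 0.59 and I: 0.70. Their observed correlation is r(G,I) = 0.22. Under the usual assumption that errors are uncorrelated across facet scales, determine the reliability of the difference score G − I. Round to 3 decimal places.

Var(G−I) = 1 + 1 − 2·0.22 = 2 − 0.44 = 1.56.
Because errors are independent across components, Cov(Tᵢ,Tⱼ) = Cov(Xᵢ,Xⱼ); the off-diagonal part of the true-score variance is the same as above.
True-score variance = [0.59 + 0.70] − 0.44 = 1.29 − 0.44 = 0.85.
Reliability = 0.85 / 1.56 = 0.545.

0.545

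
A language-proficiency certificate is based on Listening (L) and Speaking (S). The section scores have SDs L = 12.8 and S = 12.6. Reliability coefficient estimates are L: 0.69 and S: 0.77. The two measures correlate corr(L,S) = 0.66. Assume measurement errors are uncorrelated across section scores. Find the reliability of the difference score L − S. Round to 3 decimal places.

0.204

Var(L−S) = 12.8² + 12.6² − 2·12.8·12.6·0.66 = 322.6 − 212.89 = 109.71.
Under uncorrelated errors the observed covariances equal the true-score covariances, so only the own-variance terms attenuate.
True-score variance = [12.8²·0.69 + 12.6²·0.77] − 212.89 = 235.295 − 212.89 = 22.4052.
Reliability = 22.4052 / 109.71 = 0.204.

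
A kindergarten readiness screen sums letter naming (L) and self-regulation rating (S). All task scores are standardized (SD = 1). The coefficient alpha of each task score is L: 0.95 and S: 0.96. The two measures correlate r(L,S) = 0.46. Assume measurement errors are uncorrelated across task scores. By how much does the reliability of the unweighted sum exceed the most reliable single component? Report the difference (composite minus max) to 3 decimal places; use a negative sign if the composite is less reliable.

Var(sum) = 2 + 0.92 = 2.92; true-score variance = 1.91 + 0.92 = 2.83; composite reliability = 0.9692.
Max component reliability = 0.9600.
Difference = 0.9692 − 0.9600 = 0.009.

0.009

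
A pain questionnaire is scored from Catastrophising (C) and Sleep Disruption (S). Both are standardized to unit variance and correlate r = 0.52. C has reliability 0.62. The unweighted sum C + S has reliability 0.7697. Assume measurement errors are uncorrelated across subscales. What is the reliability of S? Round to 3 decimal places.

Var(C+S) = 2 + 2·0.52 = 3.040.
True-score variance = ρ_C + ρ_S + 2·0.52, so 0.7697 = (0.62 + ρ_S + 1.04) / 3.040.
ρ_S = 0.7697·3.040 − 0.62 − 1.04 = 0.680.

0.680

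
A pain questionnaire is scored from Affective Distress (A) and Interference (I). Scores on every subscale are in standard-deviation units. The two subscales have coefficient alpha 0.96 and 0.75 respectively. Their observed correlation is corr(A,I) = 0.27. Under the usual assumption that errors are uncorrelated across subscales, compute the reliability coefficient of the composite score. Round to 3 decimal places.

Var(A+I) = 2 + 2·[0.27] = 2 + 0.54 = 2.54.
Under uncorrelated errors the observed covariances equal the true-score covariances, so only the own-variance terms attenuate.
True-score variance = [0.96 + 0.75] + 0.54 = 1.71 + 0.54 = 2.25.
Reliability = 2.25 / 2.54 = 0.886.

0.886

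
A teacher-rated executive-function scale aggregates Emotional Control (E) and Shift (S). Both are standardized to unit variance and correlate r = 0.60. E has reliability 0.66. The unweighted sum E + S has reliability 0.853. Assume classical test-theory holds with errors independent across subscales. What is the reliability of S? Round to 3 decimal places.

0.870

Var(E+S) = 2 + 2·0.60 = 3.200.
True-score variance = ρ_E + ρ_S + 2·0.60, so 0.853 = (0.66 + ρ_S + 1.20) / 3.200.
ρ_S = 0.853·3.200 − 0.66 − 1.20 = 0.870.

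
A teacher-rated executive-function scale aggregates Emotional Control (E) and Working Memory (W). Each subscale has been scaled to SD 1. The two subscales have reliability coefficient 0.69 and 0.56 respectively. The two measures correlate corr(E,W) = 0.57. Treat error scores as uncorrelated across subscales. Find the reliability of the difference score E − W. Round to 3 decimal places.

0.128

Var(E−W) = 1 + 1 − 2·0.57 = 2 − 1.14 = 0.86.
Because errors are independent across components, Cov(Tᵢ,Tⱼ) = Cov(Xᵢ,Xⱼ); the off-diagonal part of the true-score variance is the same as above.
True-score variance = [0.69 + 0.56] − 1.14 = 1.25 − 1.14 = 0.11.
Reliability = 0.11 / 0.86 = 0.128.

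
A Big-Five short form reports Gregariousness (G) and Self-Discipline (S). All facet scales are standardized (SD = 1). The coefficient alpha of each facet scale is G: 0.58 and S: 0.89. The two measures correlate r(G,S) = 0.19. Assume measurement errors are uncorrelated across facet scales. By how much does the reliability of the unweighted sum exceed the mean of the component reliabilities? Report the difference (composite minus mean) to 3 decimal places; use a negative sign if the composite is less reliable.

Var(sum) = 2 + 0.38 = 2.38; true-score variance = 1.47 + 0.38 = 1.85; composite reliability = 0.7773.
Mean component reliability = 0.7350.
Difference = 0.7773 − 0.7350 = 0.042.

0.042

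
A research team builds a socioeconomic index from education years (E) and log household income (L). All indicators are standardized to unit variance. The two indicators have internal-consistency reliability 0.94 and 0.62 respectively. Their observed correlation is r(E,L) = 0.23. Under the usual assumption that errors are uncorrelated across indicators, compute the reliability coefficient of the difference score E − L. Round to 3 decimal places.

Var(E−L) = 1 + 1 − 2·0.23 = 2 − 0.46 = 1.54.
Under uncorrelated errors the observed covariances equal the true-score covariances, so only the own-variance terms attenuate.
True-score variance = [0.94 + 0.62] − 0.46 = 1.56 − 0.46 = 1.1.
Reliability = 1.1 / 1.54 = 0.714.

0.714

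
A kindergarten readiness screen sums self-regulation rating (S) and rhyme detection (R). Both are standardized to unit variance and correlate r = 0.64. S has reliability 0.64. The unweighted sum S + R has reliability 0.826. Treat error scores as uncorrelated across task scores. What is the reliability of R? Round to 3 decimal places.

0.789

Var(S+R) = 2 + 2·0.64 = 3.280.
True-score variance = ρ_S + ρ_R + 2·0.64, so 0.826 = (0.64 + ρ_R + 1.28) / 3.280.
ρ_R = 0.826·3.280 − 0.64 − 1.28 = 0.789.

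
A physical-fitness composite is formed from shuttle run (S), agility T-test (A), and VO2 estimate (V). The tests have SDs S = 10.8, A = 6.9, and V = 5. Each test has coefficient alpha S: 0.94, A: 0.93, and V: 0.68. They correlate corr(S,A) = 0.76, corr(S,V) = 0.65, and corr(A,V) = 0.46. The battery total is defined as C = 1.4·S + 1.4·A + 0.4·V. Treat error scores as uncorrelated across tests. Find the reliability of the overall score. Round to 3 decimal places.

0.964

Var(C) = 1.4²·10.8² + 1.4²·6.9² + 0.4²·5² + 2·[1.96·10.8·6.9·0.76 + 0.56·10.8·5·0.65 + 0.56·6.9·5·0.46] = 325.93 + 279.096 = 605.026.
With uncorrelated errors the cross-covariances are all true-score covariance, so they carry over unchanged; only the diagonal terms shrink to ρᵢσᵢ².
True-score variance = [1.4²·10.8²·0.94 + 1.4²·6.9²·0.93 + 0.4²·5²·0.68] + 279.096 = 304.401 + 279.096 = 583.497.
Reliability = 583.497 / 605.026 = 0.964.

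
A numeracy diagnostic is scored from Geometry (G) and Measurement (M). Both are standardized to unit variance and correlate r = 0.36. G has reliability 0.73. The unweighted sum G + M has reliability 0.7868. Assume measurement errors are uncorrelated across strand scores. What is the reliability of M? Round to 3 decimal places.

Var(G+M) = 2 + 2·0.36 = 2.720.
True-score variance = ρ_G + ρ_M + 2·0.36, so 0.7868 = (0.73 + ρ_M + 0.72) / 2.720.
ρ_M = 0.7868·2.720 − 0.73 − 0.72 = 0.690.

0.690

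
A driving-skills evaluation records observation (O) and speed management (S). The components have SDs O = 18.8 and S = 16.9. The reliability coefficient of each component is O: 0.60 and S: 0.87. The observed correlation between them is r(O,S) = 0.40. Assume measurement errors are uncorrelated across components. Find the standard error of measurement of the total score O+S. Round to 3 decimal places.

13.361

Var(total) = 639.05 + 254.176 = 893.226.
True-score variance = 460.545 + 254.176 = 714.721, so reliability = 0.8002.
Error variance = 893.226 − 714.721 = 178.505; SEM = √178.505 = 13.361.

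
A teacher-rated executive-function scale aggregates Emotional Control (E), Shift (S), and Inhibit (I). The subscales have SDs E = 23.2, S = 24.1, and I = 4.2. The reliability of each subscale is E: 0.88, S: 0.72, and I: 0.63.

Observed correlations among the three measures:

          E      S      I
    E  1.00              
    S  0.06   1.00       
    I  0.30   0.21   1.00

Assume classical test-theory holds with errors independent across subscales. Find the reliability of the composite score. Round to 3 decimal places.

Var(E+S+I) = 23.2² + 24.1² + 4.2² + 2·[23.2·24.1·0.06 + 23.2·4.2·0.30 + 24.1·4.2·0.21] = 1136.69 + 168.071 = 1304.76.
Under uncorrelated errors the observed covariances equal the true-score covariances, so only the own-variance terms attenuate.
True-score variance = [23.2²·0.88 + 24.1²·0.72 + 4.2²·0.63] + 168.071 = 902.948 + 168.071 = 1071.02.
Reliability = 1071.02 / 1304.76 = 0.821.

0.821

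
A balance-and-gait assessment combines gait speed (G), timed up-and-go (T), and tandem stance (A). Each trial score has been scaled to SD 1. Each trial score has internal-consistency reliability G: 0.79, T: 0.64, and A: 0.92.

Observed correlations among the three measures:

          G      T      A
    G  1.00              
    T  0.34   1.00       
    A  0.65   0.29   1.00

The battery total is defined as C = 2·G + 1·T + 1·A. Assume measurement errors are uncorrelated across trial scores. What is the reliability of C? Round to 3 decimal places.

Var(C) = 2² + 1 + 1 + 2·[2·0.34 + 2·0.65 + 0.29] = 6 + 4.54 = 10.54.
With uncorrelated errors the cross-covariances are all true-score covariance, so they carry over unchanged; only the diagonal terms shrink to ρᵢσᵢ².
True-score variance = [2²·0.79 + 0.64 + 0.92] + 4.54 = 4.72 + 4.54 = 9.26.
Reliability = 9.26 / 10.54 = 0.879.

0.879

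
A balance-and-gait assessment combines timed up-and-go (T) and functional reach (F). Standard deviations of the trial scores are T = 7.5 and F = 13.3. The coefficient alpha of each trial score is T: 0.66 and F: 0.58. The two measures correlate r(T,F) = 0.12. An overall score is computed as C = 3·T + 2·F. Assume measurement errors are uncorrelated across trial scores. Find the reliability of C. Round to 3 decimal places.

Var(C) = 3²·7.5² + 2²·13.3² + 2·[6·7.5·13.3·0.12] = 1213.81 + 143.64 = 1357.45.
With uncorrelated errors the cross-covariances are all true-score covariance, so they carry over unchanged; only the diagonal terms shrink to ρᵢσᵢ².
True-score variance = [3²·7.5²·0.66 + 2²·13.3²·0.58] + 143.64 = 744.51 + 143.64 = 888.15.
Reliability = 888.15 / 1357.45 = 0.654.

0.654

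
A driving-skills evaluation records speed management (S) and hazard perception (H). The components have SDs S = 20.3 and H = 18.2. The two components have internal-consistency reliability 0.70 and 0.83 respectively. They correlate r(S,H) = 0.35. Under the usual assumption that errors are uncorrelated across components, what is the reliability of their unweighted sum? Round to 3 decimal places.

0.820

Var(S+H) = 20.3² + 18.2² + 2·[20.3·18.2·0.35] = 743.33 + 258.622 = 1001.95.
With uncorrelated errors the cross-covariances are all true-score covariance, so they carry over unchanged; only the diagonal terms shrink to ρᵢσᵢ².
True-score variance = [20.3²·0.70 + 18.2²·0.83] + 258.622 = 563.392 + 258.622 = 822.014.
Reliability = 822.014 / 1001.95 = 0.820.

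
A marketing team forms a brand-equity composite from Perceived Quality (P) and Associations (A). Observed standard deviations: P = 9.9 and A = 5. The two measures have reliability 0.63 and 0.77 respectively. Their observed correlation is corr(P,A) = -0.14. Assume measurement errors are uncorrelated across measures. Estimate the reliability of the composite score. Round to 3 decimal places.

Var(P+A) = 9.9² + 5² + 2·[9.9·5·(-0.14)] = 123.01 − 13.86 = 109.15.
With uncorrelated errors the cross-covariances are all true-score covariance, so they carry over unchanged; only the diagonal terms shrink to ρᵢσᵢ².
True-score variance = [9.9²·0.63 + 5²·0.77] − 13.86 = 80.9963 − 13.86 = 67.1363.
Reliability = 67.1363 / 109.15 = 0.615.

0.615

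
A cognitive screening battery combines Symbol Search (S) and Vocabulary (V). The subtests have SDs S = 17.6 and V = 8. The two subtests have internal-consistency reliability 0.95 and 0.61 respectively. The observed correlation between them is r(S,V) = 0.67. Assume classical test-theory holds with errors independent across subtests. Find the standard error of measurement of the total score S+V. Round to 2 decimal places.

Var(total) = 373.76 + 188.672 = 562.432.
True-score variance = 333.312 + 188.672 = 521.984, so reliability = 0.9281.
Error variance = 562.432 − 521.984 = 40.448; SEM = √40.448 = 6.36.

6.36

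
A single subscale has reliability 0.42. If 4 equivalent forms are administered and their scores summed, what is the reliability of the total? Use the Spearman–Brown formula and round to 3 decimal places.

0.743

ρ_k = kρ / (1 + (k−1)ρ) = 4·0.42 / (1 + 3·0.42) = 1.680 / 2.260 = 0.743.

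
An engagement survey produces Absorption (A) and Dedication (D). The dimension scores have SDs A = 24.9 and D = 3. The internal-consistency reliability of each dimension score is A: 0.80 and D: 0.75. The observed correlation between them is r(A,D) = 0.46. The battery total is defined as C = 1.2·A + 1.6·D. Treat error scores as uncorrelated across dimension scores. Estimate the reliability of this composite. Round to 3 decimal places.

0.824

Var(C) = 1.2²·24.9² + 1.6²·3² + 2·[1.92·24.9·3·0.46] = 915.854 + 131.95 = 1047.8.
Under uncorrelated errors the observed covariances equal the true-score covariances, so only the own-variance terms attenuate.
True-score variance = [1.2²·24.9²·0.80 + 1.6²·3²·0.75] + 131.95 = 731.532 + 131.95 = 863.482.
Reliability = 863.482 / 1047.8 = 0.824.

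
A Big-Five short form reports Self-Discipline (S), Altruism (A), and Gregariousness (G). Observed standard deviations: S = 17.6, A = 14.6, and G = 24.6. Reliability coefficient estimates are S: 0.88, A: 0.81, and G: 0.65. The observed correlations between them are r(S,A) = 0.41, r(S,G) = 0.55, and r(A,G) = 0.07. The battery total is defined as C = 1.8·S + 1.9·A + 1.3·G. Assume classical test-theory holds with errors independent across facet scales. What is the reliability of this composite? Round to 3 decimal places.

Var(C) = 1.8²·17.6² + 1.9²·14.6² + 1.3²·24.6² + 2·[3.42·17.6·14.6·0.41 + 2.34·17.6·24.6·0.55 + 2.47·14.6·24.6·0.07] = 2795.85 + 1959.26 = 4755.11.
Because errors are independent across components, Cov(Tᵢ,Tⱼ) = Cov(Xᵢ,Xⱼ); the off-diagonal part of the true-score variance is the same as above.
True-score variance = [1.8²·17.6²·0.88 + 1.9²·14.6²·0.81 + 1.3²·24.6²·0.65] + 1959.26 = 2171.26 + 1959.26 = 4130.51.
Reliability = 4130.51 / 4755.11 = 0.869.

0.869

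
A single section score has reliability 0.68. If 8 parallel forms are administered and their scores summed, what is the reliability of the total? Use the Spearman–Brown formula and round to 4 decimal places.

0.9444

ρ_k = kρ / (1 + (k−1)ρ) = 8·0.68 / (1 + 7·0.68) = 5.440 / 5.760 = 0.9444.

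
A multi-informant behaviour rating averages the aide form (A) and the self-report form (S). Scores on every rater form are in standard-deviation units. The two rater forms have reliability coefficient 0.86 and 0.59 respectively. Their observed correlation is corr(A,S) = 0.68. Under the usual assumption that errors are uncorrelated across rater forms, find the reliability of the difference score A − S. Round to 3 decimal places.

0.141

Var(A−S) = 1 + 1 − 2·0.68 = 2 − 1.36 = 0.64.
With uncorrelated errors the cross-covariances are all true-score covariance, so they carry over unchanged; only the diagonal terms shrink to ρᵢσᵢ².
True-score variance = [0.86 + 0.59] − 1.36 = 1.45 − 1.36 = 0.09.
Reliability = 0.09 / 0.64 = 0.141.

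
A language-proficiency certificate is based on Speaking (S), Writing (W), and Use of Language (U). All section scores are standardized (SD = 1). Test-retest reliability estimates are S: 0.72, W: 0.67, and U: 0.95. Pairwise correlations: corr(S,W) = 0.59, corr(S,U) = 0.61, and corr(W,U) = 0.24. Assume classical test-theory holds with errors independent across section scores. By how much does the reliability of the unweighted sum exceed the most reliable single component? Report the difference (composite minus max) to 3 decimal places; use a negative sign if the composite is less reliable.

-0.062

Var(sum) = 3 + 2.88 = 5.88; true-score variance = 2.34 + 2.88 = 5.22; composite reliability = 0.8878.
Max component reliability = 0.9500.
Difference = 0.8878 − 0.9500 = -0.062.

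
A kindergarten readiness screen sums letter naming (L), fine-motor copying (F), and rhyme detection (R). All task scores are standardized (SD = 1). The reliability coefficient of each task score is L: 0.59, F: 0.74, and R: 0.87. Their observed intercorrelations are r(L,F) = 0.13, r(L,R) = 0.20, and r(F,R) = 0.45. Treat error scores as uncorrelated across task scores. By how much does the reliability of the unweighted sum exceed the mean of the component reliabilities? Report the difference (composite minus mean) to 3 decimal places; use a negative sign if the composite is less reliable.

0.091

Var(sum) = 3 + 1.56 = 4.56; true-score variance = 2.2 + 1.56 = 3.76; composite reliability = 0.8246.
Mean component reliability = 0.7333.
Difference = 0.8246 − 0.7333 = 0.091.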